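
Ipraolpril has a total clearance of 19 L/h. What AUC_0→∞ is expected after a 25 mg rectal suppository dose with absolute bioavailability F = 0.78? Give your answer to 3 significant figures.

AUC_0→∞ = F × Dose / CL
        = 0.78 × 25 / 19 = 1.02632 mg/L·h

AUC = 1.03 mg/L·h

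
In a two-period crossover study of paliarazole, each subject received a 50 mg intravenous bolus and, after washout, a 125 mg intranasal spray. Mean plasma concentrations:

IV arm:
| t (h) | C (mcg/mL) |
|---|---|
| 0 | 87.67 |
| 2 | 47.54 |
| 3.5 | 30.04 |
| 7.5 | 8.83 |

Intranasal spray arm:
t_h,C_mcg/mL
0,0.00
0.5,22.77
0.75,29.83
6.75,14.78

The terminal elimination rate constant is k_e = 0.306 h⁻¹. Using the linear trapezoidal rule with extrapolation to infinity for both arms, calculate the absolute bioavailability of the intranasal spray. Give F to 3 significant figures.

F = 0.259

Trapezoidal AUC_0→7.5 (IV):
  [0→2]: (87.67+47.54)/2 × 2 = 135.21
  [2→3.5]: (47.54+30.04)/2 × 1.5 = 58.185
  [3.5→7.5]: (30.04+8.83)/2 × 4 = 77.74
  Sum = 271.135 mcg/mL·h
IV tail: 8.83/0.306 = 28.856; AUC_iv,0→∞ = 271.135 + 28.856 = 299.991 mcg/mL·h
Trapezoidal AUC_0→6.75 (intranasal spray):
  [0→0.5]: (0.00+22.77)/2 × 0.5 = 5.6925
  [0.5→0.75]: (22.77+29.83)/2 × 0.25 = 6.575
  [0.75→6.75]: (29.83+14.78)/2 × 6 = 133.83
  Sum = 146.0975 mcg/mL·h
intranasal spray tail: 14.78/0.306 = 48.301; AUC_ev,0→∞ = 146.0975 + 48.301 = 194.3985 mcg/mL·h
F = (AUC_ev/D_ev)/(AUC_iv/D_iv) = (194.3985/125)/(299.991/50) = 1.555188/5.99982 = 0.2592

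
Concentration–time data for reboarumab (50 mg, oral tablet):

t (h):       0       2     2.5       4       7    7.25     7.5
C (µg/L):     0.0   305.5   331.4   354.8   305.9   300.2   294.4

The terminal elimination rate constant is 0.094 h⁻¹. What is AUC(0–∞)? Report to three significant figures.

Trapezoidal AUC_0→7.5:
  [0→2]: (0.0+305.5)/2 × 2 = 305.5
  [2→2.5]: (305.5+331.4)/2 × 0.5 = 159.225
  [2.5→4]: (331.4+354.8)/2 × 1.5 = 514.65
  [4→7]: (354.8+305.9)/2 × 3 = 991.05
  [7→7.25]: (305.9+300.2)/2 × 0.25 = 75.7625
  [7.25→7.5]: (300.2+294.4)/2 × 0.25 = 74.325
  Sum = 2120.5125 µg/L·h
Extrapolated tail: C_last / k_e = 294.4 / 0.094 = 3131.915
AUC_0→∞ = 2120.5125 + 3131.915 = 5252.4275 µg/L·h

AUC = 5250 µg/L·h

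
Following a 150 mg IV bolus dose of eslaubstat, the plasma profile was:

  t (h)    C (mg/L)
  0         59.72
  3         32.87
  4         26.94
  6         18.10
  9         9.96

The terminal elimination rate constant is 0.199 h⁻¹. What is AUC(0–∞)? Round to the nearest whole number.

AUC = 306 mg/L·h

Trapezoidal AUC_0→9:
  [0→3]: (59.72+32.87)/2 × 3 = 138.885
  [3→4]: (32.87+26.94)/2 × 1 = 29.905
  [4→6]: (26.94+18.10)/2 × 2 = 45.04
  [6→9]: (18.10+9.96)/2 × 3 = 42.09
  Sum = 255.92 mg/L·h
Extrapolated tail: C_last / k_e = 9.96 / 0.199 = 50.050
AUC_0→∞ = 255.92 + 50.050 = 305.97 mg/L·h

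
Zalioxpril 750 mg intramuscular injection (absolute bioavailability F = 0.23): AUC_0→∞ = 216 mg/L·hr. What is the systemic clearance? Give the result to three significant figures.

CL = 0.799 L/hr

CL = F × Dose / AUC_0→∞
   = 0.23 × 750 / 216 = 0.798611 L/hr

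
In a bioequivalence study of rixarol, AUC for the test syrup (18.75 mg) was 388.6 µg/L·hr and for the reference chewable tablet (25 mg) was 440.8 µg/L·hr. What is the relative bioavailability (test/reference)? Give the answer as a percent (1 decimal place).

F_rel = 117.5%

F_rel = (AUC_test/D_test) / (AUC_ref/D_ref)
      = (388.6/18.75) / (440.8/25)
      = 20.7253 / 17.632 = 1.1754 = 117.54%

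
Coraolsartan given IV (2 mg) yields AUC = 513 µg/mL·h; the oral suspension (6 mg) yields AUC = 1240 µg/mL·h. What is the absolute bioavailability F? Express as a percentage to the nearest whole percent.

F = (AUC_ev / D_ev) / (AUC_iv / D_iv)
  = (1240/6) / (513/2)
  = 206.667 / 256.5 = 0.8057
  = 80.57%

F = 81%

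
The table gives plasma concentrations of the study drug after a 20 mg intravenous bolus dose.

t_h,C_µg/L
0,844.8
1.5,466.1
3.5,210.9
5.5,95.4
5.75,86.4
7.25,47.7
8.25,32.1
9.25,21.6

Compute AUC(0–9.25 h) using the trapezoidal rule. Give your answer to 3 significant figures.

Trapezoidal AUC_0→9.25:
  [0→1.5]: (844.8+466.1)/2 × 1.5 = 983.175
  [1.5→3.5]: (466.1+210.9)/2 × 2 = 677.0
  [3.5→5.5]: (210.9+95.4)/2 × 2 = 306.3
  [5.5→5.75]: (95.4+86.4)/2 × 0.25 = 22.725
  [5.75→7.25]: (86.4+47.7)/2 × 1.5 = 100.575
  [7.25→8.25]: (47.7+32.1)/2 × 1 = 39.9
  [8.25→9.25]: (32.1+21.6)/2 × 1 = 26.85
  Sum = 2156.525 µg/L·h

AUC = 2160 µg/L·h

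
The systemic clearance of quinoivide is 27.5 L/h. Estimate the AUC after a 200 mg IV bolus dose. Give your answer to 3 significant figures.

AUC = 7.27 mg/L·h

AUC_0→∞ = Dose_iv / CL
        = 200 / 27.5 = 7.27273 mg/L·h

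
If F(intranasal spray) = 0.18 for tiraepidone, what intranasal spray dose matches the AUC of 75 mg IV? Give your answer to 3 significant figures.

D_intranasal = 417 mg

For equal systemic exposure: F × D_ev = D_iv
D_ev = D_iv / F = 75 / 0.18 = 416.667 mg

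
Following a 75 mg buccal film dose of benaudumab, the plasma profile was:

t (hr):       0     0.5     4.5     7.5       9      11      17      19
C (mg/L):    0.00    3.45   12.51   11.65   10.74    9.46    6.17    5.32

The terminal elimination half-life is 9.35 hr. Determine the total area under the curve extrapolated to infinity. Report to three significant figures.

Trapezoidal AUC_0→19:
  [0→0.5]: (0.00+3.45)/2 × 0.5 = 0.8625
  [0.5→4.5]: (3.45+12.51)/2 × 4 = 31.92
  [4.5→7.5]: (12.51+11.65)/2 × 3 = 36.24
  [7.5→9]: (11.65+10.74)/2 × 1.5 = 16.7925
  [9→11]: (10.74+9.46)/2 × 2 = 20.2
  [11→17]: (9.46+6.17)/2 × 6 = 46.89
  [17→19]: (6.17+5.32)/2 × 2 = 11.49
  Sum = 164.395 mg/L·hr
k_e = ln2 / t½ = 0.693147 / 9.35 = 0.0741 hr^-1
Extrapolated tail: C_last / k_e = 5.32 / 0.0741 = 71.795
AUC_0→∞ = 164.395 + 71.795 = 236.19 mg/L·hr

AUC = 236 mg/L·hr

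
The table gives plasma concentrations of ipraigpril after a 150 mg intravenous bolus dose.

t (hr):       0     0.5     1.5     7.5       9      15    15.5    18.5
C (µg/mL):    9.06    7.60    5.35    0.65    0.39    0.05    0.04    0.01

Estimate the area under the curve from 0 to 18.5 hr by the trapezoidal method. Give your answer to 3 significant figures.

AUC = 30.8 µg/mL·hr

Trapezoidal AUC_0→18.5:
  [0→0.5]: (9.06+7.60)/2 × 0.5 = 4.165
  [0.5→1.5]: (7.60+5.35)/2 × 1 = 6.475
  [1.5→7.5]: (5.35+0.65)/2 × 6 = 18.0
  [7.5→9]: (0.65+0.39)/2 × 1.5 = 0.78
  [9→15]: (0.39+0.05)/2 × 6 = 1.32
  [15→15.5]: (0.05+0.04)/2 × 0.5 = 0.0225
  [15.5→18.5]: (0.04+0.01)/2 × 3 = 0.075
  Sum = 30.8375 µg/mL·hr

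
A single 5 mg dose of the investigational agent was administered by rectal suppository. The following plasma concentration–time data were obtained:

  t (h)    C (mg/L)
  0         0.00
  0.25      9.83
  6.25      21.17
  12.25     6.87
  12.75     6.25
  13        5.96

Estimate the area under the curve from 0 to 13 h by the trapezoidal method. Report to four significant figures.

AUC = 183.2 mg/L·h

Trapezoidal AUC_0→13:
  [0→0.25]: (0.00+9.83)/2 × 0.25 = 1.22875
  [0.25→6.25]: (9.83+21.17)/2 × 6 = 93.0
  [6.25→12.25]: (21.17+6.87)/2 × 6 = 84.12
  [12.25→12.75]: (6.87+6.25)/2 × 0.5 = 3.28
  [12.75→13]: (6.25+5.96)/2 × 0.25 = 1.52625
  Sum = 183.155 mg/L·h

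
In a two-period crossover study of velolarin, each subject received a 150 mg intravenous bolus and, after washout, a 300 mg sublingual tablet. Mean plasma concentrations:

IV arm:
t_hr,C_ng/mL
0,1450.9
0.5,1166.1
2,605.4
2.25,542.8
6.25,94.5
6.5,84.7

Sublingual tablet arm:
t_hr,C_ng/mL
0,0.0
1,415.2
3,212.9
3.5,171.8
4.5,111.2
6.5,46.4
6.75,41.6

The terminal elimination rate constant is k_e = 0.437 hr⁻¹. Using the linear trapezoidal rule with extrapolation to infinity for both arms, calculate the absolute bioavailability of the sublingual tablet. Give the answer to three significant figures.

Trapezoidal AUC_0→6.5 (IV):
  [0→0.5]: (1450.9+1166.1)/2 × 0.5 = 654.25
  [0.5→2]: (1166.1+605.4)/2 × 1.5 = 1328.625
  [2→2.25]: (605.4+542.8)/2 × 0.25 = 143.525
  [2.25→6.25]: (542.8+94.5)/2 × 4 = 1274.6
  [6.25→6.5]: (94.5+84.7)/2 × 0.25 = 22.4
  Sum = 3423.4 ng/mL·hr
IV tail: 84.7/0.437 = 193.822; AUC_iv,0→∞ = 3423.4 + 193.822 = 3617.222 ng/mL·hr
Trapezoidal AUC_0→6.75 (sublingual tablet):
  [0→1]: (0.0+415.2)/2 × 1 = 207.6
  [1→3]: (415.2+212.9)/2 × 2 = 628.1
  [3→3.5]: (212.9+171.8)/2 × 0.5 = 96.175
  [3.5→4.5]: (171.8+111.2)/2 × 1 = 141.5
  [4.5→6.5]: (111.2+46.4)/2 × 2 = 157.6
  [6.5→6.75]: (46.4+41.6)/2 × 0.25 = 11.0
  Sum = 1241.975 ng/mL·hr
sublingual tablet tail: 41.6/0.437 = 95.195; AUC_ev,0→∞ = 1241.975 + 95.195 = 1337.17 ng/mL·hr
F = (AUC_ev/D_ev)/(AUC_iv/D_iv) = (1337.17/300)/(3617.222/150) = 4.45723/24.1148 = 0.1848

F = 0.185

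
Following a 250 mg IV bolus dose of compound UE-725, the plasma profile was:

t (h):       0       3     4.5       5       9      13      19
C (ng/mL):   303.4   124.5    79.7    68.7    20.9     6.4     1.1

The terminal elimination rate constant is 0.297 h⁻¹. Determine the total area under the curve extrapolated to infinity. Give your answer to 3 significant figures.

Trapezoidal AUC_0→19:
  [0→3]: (303.4+124.5)/2 × 3 = 641.85
  [3→4.5]: (124.5+79.7)/2 × 1.5 = 153.15
  [4.5→5]: (79.7+68.7)/2 × 0.5 = 37.1
  [5→9]: (68.7+20.9)/2 × 4 = 179.2
  [9→13]: (20.9+6.4)/2 × 4 = 54.6
  [13→19]: (6.4+1.1)/2 × 6 = 22.5
  Sum = 1088.4 ng/mL·h
Extrapolated tail: C_last / k_e = 1.1 / 0.297 = 3.704
AUC_0→∞ = 1088.4 + 3.704 = 1092.104 ng/mL·h

AUC = 1090 ng/mL·h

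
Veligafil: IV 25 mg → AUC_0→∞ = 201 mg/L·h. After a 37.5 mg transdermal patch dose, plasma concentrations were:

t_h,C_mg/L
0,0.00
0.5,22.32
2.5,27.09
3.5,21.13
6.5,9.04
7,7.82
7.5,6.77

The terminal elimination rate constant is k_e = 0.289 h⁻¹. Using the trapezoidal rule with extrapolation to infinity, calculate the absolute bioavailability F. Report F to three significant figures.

Trapezoidal AUC_0→7.5 (transdermal patch):
  [0→0.5]: (0.00+22.32)/2 × 0.5 = 5.58
  [0.5→2.5]: (22.32+27.09)/2 × 2 = 49.41
  [2.5→3.5]: (27.09+21.13)/2 × 1 = 24.11
  [3.5→6.5]: (21.13+9.04)/2 × 3 = 45.255
  [6.5→7]: (9.04+7.82)/2 × 0.5 = 4.215
  [7→7.5]: (7.82+6.77)/2 × 0.5 = 3.6475
  Sum = 132.2175 mg/L·h
Tail: C_last/k_e = 6.77/0.289 = 23.426
AUC_0→∞ (transdermal patch) = 132.2175 + 23.426 = 155.6435 mg/L·h
F = (AUC_ev/D_ev)/(AUC_iv/D_iv) = (155.6435/37.5)/(201/25) = 4.15049/8.04 = 0.5162

F = 0.516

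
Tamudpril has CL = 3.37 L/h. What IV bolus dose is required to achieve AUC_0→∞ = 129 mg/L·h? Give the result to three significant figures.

Dose_iv = CL × AUC_0→∞
     = 3.37 × 129 = 434.73 mg

Dose = 435 mg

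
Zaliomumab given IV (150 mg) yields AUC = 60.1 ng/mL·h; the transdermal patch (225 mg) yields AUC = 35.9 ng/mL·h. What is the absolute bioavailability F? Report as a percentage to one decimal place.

F = (AUC_ev / D_ev) / (AUC_iv / D_iv)
  = (35.9/225) / (60.1/150)
  = 0.159556 / 0.400667 = 0.3982
  = 39.82%

F = 39.8%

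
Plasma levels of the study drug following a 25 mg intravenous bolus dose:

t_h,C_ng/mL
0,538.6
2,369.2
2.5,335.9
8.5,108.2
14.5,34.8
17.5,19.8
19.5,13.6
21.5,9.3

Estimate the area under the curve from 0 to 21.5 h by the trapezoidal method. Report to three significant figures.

Trapezoidal AUC_0→21.5:
  [0→2]: (538.6+369.2)/2 × 2 = 907.8
  [2→2.5]: (369.2+335.9)/2 × 0.5 = 176.275
  [2.5→8.5]: (335.9+108.2)/2 × 6 = 1332.3
  [8.5→14.5]: (108.2+34.8)/2 × 6 = 429.0
  [14.5→17.5]: (34.8+19.8)/2 × 3 = 81.9
  [17.5→19.5]: (19.8+13.6)/2 × 2 = 33.4
  [19.5→21.5]: (13.6+9.3)/2 × 2 = 22.9
  Sum = 2983.575 ng/mL·h

AUC = 2980 ng/mL·h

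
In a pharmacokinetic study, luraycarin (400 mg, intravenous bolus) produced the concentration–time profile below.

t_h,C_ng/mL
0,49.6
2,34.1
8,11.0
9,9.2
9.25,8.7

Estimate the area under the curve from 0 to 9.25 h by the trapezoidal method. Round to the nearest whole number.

AUC = 231 ng/mL·h

Trapezoidal AUC_0→9.25:
  [0→2]: (49.6+34.1)/2 × 2 = 83.7
  [2→8]: (34.1+11.0)/2 × 6 = 135.3
  [8→9]: (11.0+9.2)/2 × 1 = 10.1
  [9→9.25]: (9.2+8.7)/2 × 0.25 = 2.2375
  Sum = 231.3375 ng/mL·h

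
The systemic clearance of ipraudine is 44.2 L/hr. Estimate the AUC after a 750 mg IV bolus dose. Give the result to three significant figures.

AUC_0→∞ = Dose_iv / CL
        = 750 / 44.2 = 16.9683 mg/L·hr

AUC = 17.0 mg/L·hr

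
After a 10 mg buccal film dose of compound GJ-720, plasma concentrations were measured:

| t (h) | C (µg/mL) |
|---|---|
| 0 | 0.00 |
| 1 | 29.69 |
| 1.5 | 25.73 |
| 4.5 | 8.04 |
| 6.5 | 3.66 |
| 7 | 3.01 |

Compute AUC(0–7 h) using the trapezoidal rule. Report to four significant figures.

Trapezoidal AUC_0→7:
  [0→1]: (0.00+29.69)/2 × 1 = 14.845
  [1→1.5]: (29.69+25.73)/2 × 0.5 = 13.855
  [1.5→4.5]: (25.73+8.04)/2 × 3 = 50.655
  [4.5→6.5]: (8.04+3.66)/2 × 2 = 11.7
  [6.5→7]: (3.66+3.01)/2 × 0.5 = 1.6675
  Sum = 92.7225 µg/mL·h

AUC = 92.72 µg/mL·h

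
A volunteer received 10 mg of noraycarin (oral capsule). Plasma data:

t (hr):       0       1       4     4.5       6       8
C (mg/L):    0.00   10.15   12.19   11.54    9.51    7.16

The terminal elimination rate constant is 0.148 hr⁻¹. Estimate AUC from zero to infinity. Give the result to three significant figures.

AUC = 125 mg/L·hr

Trapezoidal AUC_0→8:
  [0→1]: (0.00+10.15)/2 × 1 = 5.075
  [1→4]: (10.15+12.19)/2 × 3 = 33.51
  [4→4.5]: (12.19+11.54)/2 × 0.5 = 5.9325
  [4.5→6]: (11.54+9.51)/2 × 1.5 = 15.7875
  [6→8]: (9.51+7.16)/2 × 2 = 16.67
  Sum = 76.975 mg/L·hr
Extrapolated tail: C_last / k_e = 7.16 / 0.148 = 48.378
AUC_0→∞ = 76.975 + 48.378 = 125.353 mg/L·hr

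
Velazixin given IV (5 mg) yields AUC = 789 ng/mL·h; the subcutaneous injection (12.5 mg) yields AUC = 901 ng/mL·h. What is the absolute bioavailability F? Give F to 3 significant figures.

F = (AUC_ev / D_ev) / (AUC_iv / D_iv)
  = (901/12.5) / (789/5)
  = 72.08 / 157.8 = 0.4568

F = 0.457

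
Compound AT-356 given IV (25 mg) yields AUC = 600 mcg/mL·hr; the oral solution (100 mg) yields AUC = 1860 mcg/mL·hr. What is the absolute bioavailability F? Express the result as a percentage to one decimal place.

F = (AUC_ev / D_ev) / (AUC_iv / D_iv)
  = (1860/100) / (600/25)
  = 18.6 / 24 = 0.7750
  = 77.50%

F = 77.5%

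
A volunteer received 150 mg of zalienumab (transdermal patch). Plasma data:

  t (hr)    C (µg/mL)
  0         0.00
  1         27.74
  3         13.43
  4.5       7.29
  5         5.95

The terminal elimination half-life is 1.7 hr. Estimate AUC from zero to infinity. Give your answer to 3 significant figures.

AUC = 88.5 µg/mL·hr

Trapezoidal AUC_0→5:
  [0→1]: (0.00+27.74)/2 × 1 = 13.87
  [1→3]: (27.74+13.43)/2 × 2 = 41.17
  [3→4.5]: (13.43+7.29)/2 × 1.5 = 15.54
  [4.5→5]: (7.29+5.95)/2 × 0.5 = 3.31
  Sum = 73.89 µg/mL·hr
k_e = ln2 / t½ = 0.693147 / 1.7 = 0.4077 hr^-1
Extrapolated tail: C_last / k_e = 5.95 / 0.4077 = 14.594
AUC_0→∞ = 73.89 + 14.594 = 88.484 µg/mL·hr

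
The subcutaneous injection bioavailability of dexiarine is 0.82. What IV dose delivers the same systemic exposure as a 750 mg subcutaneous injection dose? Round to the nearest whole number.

D_iv = 615 mg

Systemic exposure from an extravascular dose = F × D_ev, so the equivalent IV dose is F × D_ev.
D_iv = F × D_ev = 0.82 × 750 = 615 mg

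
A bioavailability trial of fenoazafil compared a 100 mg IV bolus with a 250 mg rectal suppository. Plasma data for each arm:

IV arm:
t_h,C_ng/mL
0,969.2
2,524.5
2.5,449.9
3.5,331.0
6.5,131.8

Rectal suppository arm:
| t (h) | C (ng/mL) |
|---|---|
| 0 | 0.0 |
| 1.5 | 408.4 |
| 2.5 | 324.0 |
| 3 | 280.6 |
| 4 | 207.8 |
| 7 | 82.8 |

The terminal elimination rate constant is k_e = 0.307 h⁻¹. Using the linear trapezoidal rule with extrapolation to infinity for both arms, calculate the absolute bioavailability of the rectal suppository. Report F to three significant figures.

F = 0.218

Trapezoidal AUC_0→6.5 (IV):
  [0→2]: (969.2+524.5)/2 × 2 = 1493.7
  [2→2.5]: (524.5+449.9)/2 × 0.5 = 243.6
  [2.5→3.5]: (449.9+331.0)/2 × 1 = 390.45
  [3.5→6.5]: (331.0+131.8)/2 × 3 = 694.2
  Sum = 2821.95 ng/mL·h
IV tail: 131.8/0.307 = 429.316; AUC_iv,0→∞ = 2821.95 + 429.316 = 3251.266 ng/mL·h
Trapezoidal AUC_0→7 (rectal suppository):
  [0→1.5]: (0.0+408.4)/2 × 1.5 = 306.3
  [1.5→2.5]: (408.4+324.0)/2 × 1 = 366.2
  [2.5→3]: (324.0+280.6)/2 × 0.5 = 151.15
  [3→4]: (280.6+207.8)/2 × 1 = 244.2
  [4→7]: (207.8+82.8)/2 × 3 = 435.9
  Sum = 1503.75 ng/mL·h
rectal suppository tail: 82.8/0.307 = 269.707; AUC_ev,0→∞ = 1503.75 + 269.707 = 1773.457 ng/mL·h
F = (AUC_ev/D_ev)/(AUC_iv/D_iv) = (1773.457/250)/(3251.266/100) = 7.093828/32.51266 = 0.2182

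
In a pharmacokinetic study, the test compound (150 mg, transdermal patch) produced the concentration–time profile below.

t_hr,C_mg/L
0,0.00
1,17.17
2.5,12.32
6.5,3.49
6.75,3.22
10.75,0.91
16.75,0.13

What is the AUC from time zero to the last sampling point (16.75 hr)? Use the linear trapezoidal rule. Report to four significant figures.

AUC = 74.54 mg/L·hr

Trapezoidal AUC_0→16.75:
  [0→1]: (0.00+17.17)/2 × 1 = 8.585
  [1→2.5]: (17.17+12.32)/2 × 1.5 = 22.1175
  [2.5→6.5]: (12.32+3.49)/2 × 4 = 31.62
  [6.5→6.75]: (3.49+3.22)/2 × 0.25 = 0.83875
  [6.75→10.75]: (3.22+0.91)/2 × 4 = 8.26
  [10.75→16.75]: (0.91+0.13)/2 × 6 = 3.12
  Sum = 74.54125 mg/L·hr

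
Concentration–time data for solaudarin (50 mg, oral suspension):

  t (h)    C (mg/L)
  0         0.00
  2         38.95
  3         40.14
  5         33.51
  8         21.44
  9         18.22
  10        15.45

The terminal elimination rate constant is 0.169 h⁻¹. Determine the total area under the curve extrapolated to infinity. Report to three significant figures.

Trapezoidal AUC_0→10:
  [0→2]: (0.00+38.95)/2 × 2 = 38.95
  [2→3]: (38.95+40.14)/2 × 1 = 39.545
  [3→5]: (40.14+33.51)/2 × 2 = 73.65
  [5→8]: (33.51+21.44)/2 × 3 = 82.425
  [8→9]: (21.44+18.22)/2 × 1 = 19.83
  [9→10]: (18.22+15.45)/2 × 1 = 16.835
  Sum = 271.235 mg/L·h
Extrapolated tail: C_last / k_e = 15.45 / 0.169 = 91.420
AUC_0→∞ = 271.235 + 91.420 = 362.655 mg/L·h

AUC = 363 mg/L·h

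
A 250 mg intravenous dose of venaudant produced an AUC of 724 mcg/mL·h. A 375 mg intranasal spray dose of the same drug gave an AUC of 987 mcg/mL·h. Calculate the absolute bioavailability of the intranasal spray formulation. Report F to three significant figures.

F = 0.909

F = (AUC_ev / D_ev) / (AUC_iv / D_iv)
  = (987/375) / (724/250)
  = 2.632 / 2.896 = 0.9088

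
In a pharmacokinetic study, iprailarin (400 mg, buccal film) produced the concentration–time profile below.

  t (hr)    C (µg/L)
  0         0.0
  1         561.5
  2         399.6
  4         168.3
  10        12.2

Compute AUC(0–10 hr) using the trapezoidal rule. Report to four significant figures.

Trapezoidal AUC_0→10:
  [0→1]: (0.0+561.5)/2 × 1 = 280.75
  [1→2]: (561.5+399.6)/2 × 1 = 480.55
  [2→4]: (399.6+168.3)/2 × 2 = 567.9
  [4→10]: (168.3+12.2)/2 × 6 = 541.5
  Sum = 1870.7 µg/L·hr

AUC = 1871 µg/L·hr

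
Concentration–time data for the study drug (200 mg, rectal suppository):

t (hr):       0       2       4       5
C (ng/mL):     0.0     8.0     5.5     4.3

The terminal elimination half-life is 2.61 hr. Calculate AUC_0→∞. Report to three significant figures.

AUC = 42.6 ng/mL·hr

Trapezoidal AUC_0→5:
  [0→2]: (0.0+8.0)/2 × 2 = 8.0
  [2→4]: (8.0+5.5)/2 × 2 = 13.5
  [4→5]: (5.5+4.3)/2 × 1 = 4.9
  Sum = 26.4 ng/mL·hr
k_e = ln2 / t½ = 0.693147 / 2.61 = 0.2656 hr^-1
Extrapolated tail: C_last / k_e = 4.3 / 0.2656 = 16.190
AUC_0→∞ = 26.4 + 16.190 = 42.59 ng/mL·hr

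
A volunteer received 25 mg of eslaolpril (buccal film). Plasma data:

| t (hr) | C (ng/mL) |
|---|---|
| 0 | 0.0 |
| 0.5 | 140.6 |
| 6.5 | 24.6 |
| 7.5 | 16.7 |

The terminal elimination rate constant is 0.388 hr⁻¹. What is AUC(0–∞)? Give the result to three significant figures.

Trapezoidal AUC_0→7.5:
  [0→0.5]: (0.0+140.6)/2 × 0.5 = 35.15
  [0.5→6.5]: (140.6+24.6)/2 × 6 = 495.6
  [6.5→7.5]: (24.6+16.7)/2 × 1 = 20.65
  Sum = 551.4 ng/mL·hr
Extrapolated tail: C_last / k_e = 16.7 / 0.388 = 43.041
AUC_0→∞ = 551.4 + 43.041 = 594.441 ng/mL·hr

AUC = 594 ng/mL·hr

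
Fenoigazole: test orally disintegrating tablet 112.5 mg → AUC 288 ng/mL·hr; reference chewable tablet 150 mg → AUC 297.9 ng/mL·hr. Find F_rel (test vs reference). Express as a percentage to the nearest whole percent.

F_rel = 129%

F_rel = (AUC_test/D_test) / (AUC_ref/D_ref)
      = (288/112.5) / (297.9/150)
      = 2.56 / 1.986 = 1.2890 = 128.90%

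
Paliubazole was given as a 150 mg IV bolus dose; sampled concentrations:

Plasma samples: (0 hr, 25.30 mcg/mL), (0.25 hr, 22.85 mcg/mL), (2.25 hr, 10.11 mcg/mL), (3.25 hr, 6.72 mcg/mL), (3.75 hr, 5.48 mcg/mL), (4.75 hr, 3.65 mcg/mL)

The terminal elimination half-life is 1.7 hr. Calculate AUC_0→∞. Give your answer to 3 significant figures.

AUC = 64.0 mcg/mL·hr

Trapezoidal AUC_0→4.75:
  [0→0.25]: (25.30+22.85)/2 × 0.25 = 6.01875
  [0.25→2.25]: (22.85+10.11)/2 × 2 = 32.96
  [2.25→3.25]: (10.11+6.72)/2 × 1 = 8.415
  [3.25→3.75]: (6.72+5.48)/2 × 0.5 = 3.05
  [3.75→4.75]: (5.48+3.65)/2 × 1 = 4.565
  Sum = 55.00875 mcg/mL·hr
k_e = ln2 / t½ = 0.693147 / 1.7 = 0.4077 hr^-1
Extrapolated tail: C_last / k_e = 3.65 / 0.4077 = 8.953
AUC_0→∞ = 55.00875 + 8.953 = 63.96175 mcg/mL·hr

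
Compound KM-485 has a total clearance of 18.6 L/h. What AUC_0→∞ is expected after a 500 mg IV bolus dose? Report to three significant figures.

AUC_0→∞ = Dose_iv / CL
        = 500 / 18.6 = 26.8817 mg/L·h

AUC = 26.9 mg/L·h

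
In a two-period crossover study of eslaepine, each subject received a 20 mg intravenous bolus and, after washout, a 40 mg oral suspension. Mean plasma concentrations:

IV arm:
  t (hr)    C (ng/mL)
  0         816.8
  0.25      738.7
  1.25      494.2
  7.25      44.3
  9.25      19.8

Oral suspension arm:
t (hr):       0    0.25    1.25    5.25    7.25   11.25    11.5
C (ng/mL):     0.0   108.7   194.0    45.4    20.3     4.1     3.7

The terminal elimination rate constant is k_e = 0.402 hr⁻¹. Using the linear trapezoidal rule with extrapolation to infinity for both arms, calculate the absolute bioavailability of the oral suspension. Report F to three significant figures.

Trapezoidal AUC_0→9.25 (IV):
  [0→0.25]: (816.8+738.7)/2 × 0.25 = 194.4375
  [0.25→1.25]: (738.7+494.2)/2 × 1 = 616.45
  [1.25→7.25]: (494.2+44.3)/2 × 6 = 1615.5
  [7.25→9.25]: (44.3+19.8)/2 × 2 = 64.1
  Sum = 2490.4875 ng/mL·hr
IV tail: 19.8/0.402 = 49.254; AUC_iv,0→∞ = 2490.4875 + 49.254 = 2539.7415 ng/mL·hr
Trapezoidal AUC_0→11.5 (oral suspension):
  [0→0.25]: (0.0+108.7)/2 × 0.25 = 13.5875
  [0.25→1.25]: (108.7+194.0)/2 × 1 = 151.35
  [1.25→5.25]: (194.0+45.4)/2 × 4 = 478.8
  [5.25→7.25]: (45.4+20.3)/2 × 2 = 65.7
  [7.25→11.25]: (20.3+4.1)/2 × 4 = 48.8
  [11.25→11.5]: (4.1+3.7)/2 × 0.25 = 0.975
  Sum = 759.2125 ng/mL·hr
oral suspension tail: 3.7/0.402 = 9.204; AUC_ev,0→∞ = 759.2125 + 9.204 = 768.4165 ng/mL·hr
F = (AUC_ev/D_ev)/(AUC_iv/D_iv) = (768.4165/40)/(2539.7415/20) = 19.2104/126.987 = 0.1513

F = 0.151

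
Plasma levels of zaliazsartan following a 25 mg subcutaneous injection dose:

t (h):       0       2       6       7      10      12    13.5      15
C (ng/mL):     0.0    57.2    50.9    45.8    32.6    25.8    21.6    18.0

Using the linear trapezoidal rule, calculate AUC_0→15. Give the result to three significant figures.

AUC = 563 ng/mL·h

Trapezoidal AUC_0→15:
  [0→2]: (0.0+57.2)/2 × 2 = 57.2
  [2→6]: (57.2+50.9)/2 × 4 = 216.2
  [6→7]: (50.9+45.8)/2 × 1 = 48.35
  [7→10]: (45.8+32.6)/2 × 3 = 117.6
  [10→12]: (32.6+25.8)/2 × 2 = 58.4
  [12→13.5]: (25.8+21.6)/2 × 1.5 = 35.55
  [13.5→15]: (21.6+18.0)/2 × 1.5 = 29.7
  Sum = 563.0 ng/mL·h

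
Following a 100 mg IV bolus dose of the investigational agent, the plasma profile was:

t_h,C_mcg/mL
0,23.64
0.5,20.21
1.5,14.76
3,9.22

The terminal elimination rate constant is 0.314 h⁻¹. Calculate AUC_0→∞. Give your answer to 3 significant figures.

Trapezoidal AUC_0→3:
  [0→0.5]: (23.64+20.21)/2 × 0.5 = 10.9625
  [0.5→1.5]: (20.21+14.76)/2 × 1 = 17.485
  [1.5→3]: (14.76+9.22)/2 × 1.5 = 17.985
  Sum = 46.4325 mcg/mL·h
Extrapolated tail: C_last / k_e = 9.22 / 0.314 = 29.363
AUC_0→∞ = 46.4325 + 29.363 = 75.7955 mcg/mL·h

AUC = 75.8 mcg/mL·h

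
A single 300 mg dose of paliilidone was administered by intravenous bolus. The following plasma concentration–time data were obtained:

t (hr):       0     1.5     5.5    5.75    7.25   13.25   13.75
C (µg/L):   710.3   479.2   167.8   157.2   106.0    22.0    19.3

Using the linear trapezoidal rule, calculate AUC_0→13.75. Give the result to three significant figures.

AUC = 2820 µg/L·hr

Trapezoidal AUC_0→13.75:
  [0→1.5]: (710.3+479.2)/2 × 1.5 = 892.125
  [1.5→5.5]: (479.2+167.8)/2 × 4 = 1294.0
  [5.5→5.75]: (167.8+157.2)/2 × 0.25 = 40.625
  [5.75→7.25]: (157.2+106.0)/2 × 1.5 = 197.4
  [7.25→13.25]: (106.0+22.0)/2 × 6 = 384.0
  [13.25→13.75]: (22.0+19.3)/2 × 0.5 = 10.325
  Sum = 2818.475 µg/L·hr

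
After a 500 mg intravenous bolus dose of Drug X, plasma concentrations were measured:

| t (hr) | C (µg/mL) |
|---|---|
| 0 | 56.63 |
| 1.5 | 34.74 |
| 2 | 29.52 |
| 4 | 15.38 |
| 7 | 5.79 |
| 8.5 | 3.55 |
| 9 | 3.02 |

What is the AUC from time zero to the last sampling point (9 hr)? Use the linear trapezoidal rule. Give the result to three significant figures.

AUC = 170 µg/mL·hr

Trapezoidal AUC_0→9:
  [0→1.5]: (56.63+34.74)/2 × 1.5 = 68.5275
  [1.5→2]: (34.74+29.52)/2 × 0.5 = 16.065
  [2→4]: (29.52+15.38)/2 × 2 = 44.9
  [4→7]: (15.38+5.79)/2 × 3 = 31.755
  [7→8.5]: (5.79+3.55)/2 × 1.5 = 7.005
  [8.5→9]: (3.55+3.02)/2 × 0.5 = 1.6425
  Sum = 169.895 µg/mL·hr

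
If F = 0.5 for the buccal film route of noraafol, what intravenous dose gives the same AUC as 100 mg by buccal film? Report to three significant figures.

D_iv = 50.0 mg

Systemic exposure from an extravascular dose = F × D_ev, so the equivalent IV dose is F × D_ev.
D_iv = F × D_ev = 0.5 × 100 = 50 mg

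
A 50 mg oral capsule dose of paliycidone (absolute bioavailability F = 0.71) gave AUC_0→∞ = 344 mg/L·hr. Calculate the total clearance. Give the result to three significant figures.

CL = 0.103 L/hr

CL = F × Dose / AUC_0→∞
   = 0.71 × 50 / 344 = 0.103198 L/hr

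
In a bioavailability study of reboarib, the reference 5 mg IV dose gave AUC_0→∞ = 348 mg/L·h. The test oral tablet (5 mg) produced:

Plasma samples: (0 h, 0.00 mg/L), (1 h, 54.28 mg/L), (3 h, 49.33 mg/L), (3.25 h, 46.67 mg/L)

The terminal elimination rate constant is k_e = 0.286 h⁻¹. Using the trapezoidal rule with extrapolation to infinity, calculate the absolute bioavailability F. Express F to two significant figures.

Trapezoidal AUC_0→3.25 (oral tablet):
  [0→1]: (0.00+54.28)/2 × 1 = 27.14
  [1→3]: (54.28+49.33)/2 × 2 = 103.61
  [3→3.25]: (49.33+46.67)/2 × 0.25 = 12.0
  Sum = 142.75 mg/L·h
Tail: C_last/k_e = 46.67/0.286 = 163.182
AUC_0→∞ (oral tablet) = 142.75 + 163.182 = 305.932 mg/L·h
F = (AUC_ev/D_ev)/(AUC_iv/D_iv) = (305.932/5)/(348/5) = 61.1864/69.6 = 0.8791

F = 0.88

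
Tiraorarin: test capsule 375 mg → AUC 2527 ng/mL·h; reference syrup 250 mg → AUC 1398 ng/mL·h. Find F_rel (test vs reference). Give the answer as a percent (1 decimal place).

F_rel = 120.5%

F_rel = (AUC_test/D_test) / (AUC_ref/D_ref)
      = (2527/375) / (1398/250)
      = 6.73867 / 5.592 = 1.2051 = 120.51%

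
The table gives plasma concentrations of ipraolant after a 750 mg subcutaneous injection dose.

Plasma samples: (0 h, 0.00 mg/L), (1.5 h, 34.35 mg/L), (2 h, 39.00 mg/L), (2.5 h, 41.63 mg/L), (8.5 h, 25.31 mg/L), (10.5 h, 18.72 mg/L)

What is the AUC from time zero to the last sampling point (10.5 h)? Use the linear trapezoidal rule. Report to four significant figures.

Trapezoidal AUC_0→10.5:
  [0→1.5]: (0.00+34.35)/2 × 1.5 = 25.7625
  [1.5→2]: (34.35+39.00)/2 × 0.5 = 18.3375
  [2→2.5]: (39.00+41.63)/2 × 0.5 = 20.1575
  [2.5→8.5]: (41.63+25.31)/2 × 6 = 200.82
  [8.5→10.5]: (25.31+18.72)/2 × 2 = 44.03
  Sum = 309.1075 mg/L·h

AUC = 309.1 mg/L·h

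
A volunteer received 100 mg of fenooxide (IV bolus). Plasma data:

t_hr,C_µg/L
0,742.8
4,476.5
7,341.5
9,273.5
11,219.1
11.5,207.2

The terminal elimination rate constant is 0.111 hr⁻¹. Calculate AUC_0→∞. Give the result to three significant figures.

Trapezoidal AUC_0→11.5:
  [0→4]: (742.8+476.5)/2 × 4 = 2438.6
  [4→7]: (476.5+341.5)/2 × 3 = 1227.0
  [7→9]: (341.5+273.5)/2 × 2 = 615.0
  [9→11]: (273.5+219.1)/2 × 2 = 492.6
  [11→11.5]: (219.1+207.2)/2 × 0.5 = 106.575
  Sum = 4879.775 µg/L·hr
Extrapolated tail: C_last / k_e = 207.2 / 0.111 = 1866.667
AUC_0→∞ = 4879.775 + 1866.667 = 6746.442 µg/L·hr

AUC = 6750 µg/L·hr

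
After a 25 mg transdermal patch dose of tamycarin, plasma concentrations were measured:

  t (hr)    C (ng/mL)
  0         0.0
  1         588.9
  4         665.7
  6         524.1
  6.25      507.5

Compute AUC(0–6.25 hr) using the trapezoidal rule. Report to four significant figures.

Trapezoidal AUC_0→6.25:
  [0→1]: (0.0+588.9)/2 × 1 = 294.45
  [1→4]: (588.9+665.7)/2 × 3 = 1881.9
  [4→6]: (665.7+524.1)/2 × 2 = 1189.8
  [6→6.25]: (524.1+507.5)/2 × 0.25 = 128.95
  Sum = 3495.1 ng/mL·hr

AUC = 3495 ng/mL·hr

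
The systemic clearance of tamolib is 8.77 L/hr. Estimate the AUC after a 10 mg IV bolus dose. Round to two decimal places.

AUC = 1.14 mg/L·hr

AUC_0→∞ = Dose_iv / CL
        = 10 / 8.77 = 1.14025 mg/L·hr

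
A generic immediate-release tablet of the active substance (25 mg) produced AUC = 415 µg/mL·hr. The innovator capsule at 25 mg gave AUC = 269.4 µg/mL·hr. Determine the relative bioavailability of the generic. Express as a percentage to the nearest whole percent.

F_rel = (AUC_test/D_test) / (AUC_ref/D_ref)
      = (415/25) / (269.4/25)
      = 16.6 / 10.776 = 1.5405 = 154.05%

F_rel = 154%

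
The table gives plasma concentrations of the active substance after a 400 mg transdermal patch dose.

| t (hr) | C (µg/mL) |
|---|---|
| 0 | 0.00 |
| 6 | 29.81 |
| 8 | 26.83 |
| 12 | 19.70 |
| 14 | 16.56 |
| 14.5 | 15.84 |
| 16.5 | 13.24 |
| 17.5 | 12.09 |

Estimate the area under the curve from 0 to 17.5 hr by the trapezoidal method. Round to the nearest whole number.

AUC = 325 µg/mL·hr

Trapezoidal AUC_0→17.5:
  [0→6]: (0.00+29.81)/2 × 6 = 89.43
  [6→8]: (29.81+26.83)/2 × 2 = 56.64
  [8→12]: (26.83+19.70)/2 × 4 = 93.06
  [12→14]: (19.70+16.56)/2 × 2 = 36.26
  [14→14.5]: (16.56+15.84)/2 × 0.5 = 8.1
  [14.5→16.5]: (15.84+13.24)/2 × 2 = 29.08
  [16.5→17.5]: (13.24+12.09)/2 × 1 = 12.665
  Sum = 325.235 µg/mL·hr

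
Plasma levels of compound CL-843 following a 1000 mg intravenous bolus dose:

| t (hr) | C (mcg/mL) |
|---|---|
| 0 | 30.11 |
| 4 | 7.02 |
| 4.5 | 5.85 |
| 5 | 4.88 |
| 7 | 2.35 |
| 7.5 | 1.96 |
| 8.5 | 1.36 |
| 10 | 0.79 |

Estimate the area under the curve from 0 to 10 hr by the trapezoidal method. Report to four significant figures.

AUC = 91.74 mcg/mL·hr

Trapezoidal AUC_0→10:
  [0→4]: (30.11+7.02)/2 × 4 = 74.26
  [4→4.5]: (7.02+5.85)/2 × 0.5 = 3.2175
  [4.5→5]: (5.85+4.88)/2 × 0.5 = 2.6825
  [5→7]: (4.88+2.35)/2 × 2 = 7.23
  [7→7.5]: (2.35+1.96)/2 × 0.5 = 1.0775
  [7.5→8.5]: (1.96+1.36)/2 × 1 = 1.66
  [8.5→10]: (1.36+0.79)/2 × 1.5 = 1.6125
  Sum = 91.74 mcg/mL·hr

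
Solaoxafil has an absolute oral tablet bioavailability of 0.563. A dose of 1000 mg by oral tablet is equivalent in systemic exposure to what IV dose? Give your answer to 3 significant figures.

Systemic exposure from an extravascular dose = F × D_ev, so the equivalent IV dose is F × D_ev.
D_iv = F × D_ev = 0.563 × 1000 = 563 mg

D_iv = 563 mg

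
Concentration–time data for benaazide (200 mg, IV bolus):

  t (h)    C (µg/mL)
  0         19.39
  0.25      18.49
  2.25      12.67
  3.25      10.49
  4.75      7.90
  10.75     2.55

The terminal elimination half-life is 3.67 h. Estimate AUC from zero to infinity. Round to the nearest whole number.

AUC = 106 µg/mL·h

Trapezoidal AUC_0→10.75:
  [0→0.25]: (19.39+18.49)/2 × 0.25 = 4.735
  [0.25→2.25]: (18.49+12.67)/2 × 2 = 31.16
  [2.25→3.25]: (12.67+10.49)/2 × 1 = 11.58
  [3.25→4.75]: (10.49+7.90)/2 × 1.5 = 13.7925
  [4.75→10.75]: (7.90+2.55)/2 × 6 = 31.35
  Sum = 92.6175 µg/mL·h
k_e = ln2 / t½ = 0.693147 / 3.67 = 0.1889 h^-1
Extrapolated tail: C_last / k_e = 2.55 / 0.1889 = 13.499
AUC_0→∞ = 92.6175 + 13.499 = 106.1165 µg/mL·h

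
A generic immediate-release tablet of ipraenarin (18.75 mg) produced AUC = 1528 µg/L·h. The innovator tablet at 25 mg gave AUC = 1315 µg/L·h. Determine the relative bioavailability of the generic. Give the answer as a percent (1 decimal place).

F_rel = 154.9%

F_rel = (AUC_test/D_test) / (AUC_ref/D_ref)
      = (1528/18.75) / (1315/25)
      = 81.4933 / 52.6 = 1.5493 = 154.93%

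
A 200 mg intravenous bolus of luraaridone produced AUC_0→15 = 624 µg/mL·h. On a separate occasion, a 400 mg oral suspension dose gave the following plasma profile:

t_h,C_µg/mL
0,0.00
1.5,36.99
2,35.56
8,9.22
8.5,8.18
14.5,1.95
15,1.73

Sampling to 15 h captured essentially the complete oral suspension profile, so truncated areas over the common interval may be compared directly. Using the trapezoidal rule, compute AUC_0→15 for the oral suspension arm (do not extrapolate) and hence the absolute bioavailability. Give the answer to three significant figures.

F = 0.173

Trapezoidal AUC_0→15 (oral suspension):
  [0→1.5]: (0.00+36.99)/2 × 1.5 = 27.7425
  [1.5→2]: (36.99+35.56)/2 × 0.5 = 18.1375
  [2→8]: (35.56+9.22)/2 × 6 = 134.34
  [8→8.5]: (9.22+8.18)/2 × 0.5 = 4.35
  [8.5→14.5]: (8.18+1.95)/2 × 6 = 30.39
  [14.5→15]: (1.95+1.73)/2 × 0.5 = 0.92
  Sum = 215.88 µg/mL·h
F = (AUC_ev/D_ev)/(AUC_iv/D_iv) = (215.88/400)/(624/200) = 0.5397/3.12 = 0.1730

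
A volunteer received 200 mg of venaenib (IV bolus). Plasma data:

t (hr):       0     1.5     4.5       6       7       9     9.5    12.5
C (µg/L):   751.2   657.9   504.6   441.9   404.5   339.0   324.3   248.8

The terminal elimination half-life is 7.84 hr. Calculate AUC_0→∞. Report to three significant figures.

AUC = 8520 µg/L·hr

Trapezoidal AUC_0→12.5:
  [0→1.5]: (751.2+657.9)/2 × 1.5 = 1056.825
  [1.5→4.5]: (657.9+504.6)/2 × 3 = 1743.75
  [4.5→6]: (504.6+441.9)/2 × 1.5 = 709.875
  [6→7]: (441.9+404.5)/2 × 1 = 423.2
  [7→9]: (404.5+339.0)/2 × 2 = 743.5
  [9→9.5]: (339.0+324.3)/2 × 0.5 = 165.825
  [9.5→12.5]: (324.3+248.8)/2 × 3 = 859.65
  Sum = 5702.625 µg/L·hr
k_e = ln2 / t½ = 0.693147 / 7.84 = 0.0884 hr^-1
Extrapolated tail: C_last / k_e = 248.8 / 0.0884 = 2814.480
AUC_0→∞ = 5702.625 + 2814.480 = 8517.105 µg/L·hr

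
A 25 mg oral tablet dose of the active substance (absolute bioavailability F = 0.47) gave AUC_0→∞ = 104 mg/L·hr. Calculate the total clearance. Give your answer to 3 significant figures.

CL = 0.113 L/hr

CL = F × Dose / AUC_0→∞
   = 0.47 × 25 / 104 = 0.112981 L/hr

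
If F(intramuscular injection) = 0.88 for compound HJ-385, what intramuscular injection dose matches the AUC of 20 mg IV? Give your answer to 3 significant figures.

For equal systemic exposure: F × D_ev = D_iv
D_ev = D_iv / F = 20 / 0.88 = 22.7273 mg

D_intramuscular = 22.7 mg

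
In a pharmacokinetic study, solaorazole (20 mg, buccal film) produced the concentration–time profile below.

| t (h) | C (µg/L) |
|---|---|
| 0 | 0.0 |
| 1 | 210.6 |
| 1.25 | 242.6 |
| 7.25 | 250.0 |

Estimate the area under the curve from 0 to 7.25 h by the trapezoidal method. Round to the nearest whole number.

AUC = 1640 µg/L·h

Trapezoidal AUC_0→7.25:
  [0→1]: (0.0+210.6)/2 × 1 = 105.3
  [1→1.25]: (210.6+242.6)/2 × 0.25 = 56.65
  [1.25→7.25]: (242.6+250.0)/2 × 6 = 1477.8
  Sum = 1639.75 µg/L·h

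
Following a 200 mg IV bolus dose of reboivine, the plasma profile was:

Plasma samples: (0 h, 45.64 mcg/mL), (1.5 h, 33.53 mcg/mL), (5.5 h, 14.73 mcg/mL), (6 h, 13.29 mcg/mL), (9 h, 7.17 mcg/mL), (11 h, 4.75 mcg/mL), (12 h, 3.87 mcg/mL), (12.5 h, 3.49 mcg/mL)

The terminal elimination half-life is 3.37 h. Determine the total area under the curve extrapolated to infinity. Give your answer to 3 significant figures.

AUC = 229 mcg/mL·h

Trapezoidal AUC_0→12.5:
  [0→1.5]: (45.64+33.53)/2 × 1.5 = 59.3775
  [1.5→5.5]: (33.53+14.73)/2 × 4 = 96.52
  [5.5→6]: (14.73+13.29)/2 × 0.5 = 7.005
  [6→9]: (13.29+7.17)/2 × 3 = 30.69
  [9→11]: (7.17+4.75)/2 × 2 = 11.92
  [11→12]: (4.75+3.87)/2 × 1 = 4.31
  [12→12.5]: (3.87+3.49)/2 × 0.5 = 1.84
  Sum = 211.6625 mcg/mL·h
k_e = ln2 / t½ = 0.693147 / 3.37 = 0.2057 h^-1
Extrapolated tail: C_last / k_e = 3.49 / 0.2057 = 16.966
AUC_0→∞ = 211.6625 + 16.966 = 228.6285 mcg/mL·h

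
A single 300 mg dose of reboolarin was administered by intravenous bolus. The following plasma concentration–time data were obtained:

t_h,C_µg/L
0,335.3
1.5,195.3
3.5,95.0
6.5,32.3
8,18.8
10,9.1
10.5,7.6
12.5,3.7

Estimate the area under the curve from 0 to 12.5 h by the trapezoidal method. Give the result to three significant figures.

Trapezoidal AUC_0→12.5:
  [0→1.5]: (335.3+195.3)/2 × 1.5 = 397.95
  [1.5→3.5]: (195.3+95.0)/2 × 2 = 290.3
  [3.5→6.5]: (95.0+32.3)/2 × 3 = 190.95
  [6.5→8]: (32.3+18.8)/2 × 1.5 = 38.325
  [8→10]: (18.8+9.1)/2 × 2 = 27.9
  [10→10.5]: (9.1+7.6)/2 × 0.5 = 4.175
  [10.5→12.5]: (7.6+3.7)/2 × 2 = 11.3
  Sum = 960.9 µg/L·h

AUC = 961 µg/L·h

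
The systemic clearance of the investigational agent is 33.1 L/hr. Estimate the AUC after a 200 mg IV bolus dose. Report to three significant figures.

AUC = 6.04 mg/L·hr

AUC_0→∞ = Dose_iv / CL
        = 200 / 33.1 = 6.0423 mg/L·hr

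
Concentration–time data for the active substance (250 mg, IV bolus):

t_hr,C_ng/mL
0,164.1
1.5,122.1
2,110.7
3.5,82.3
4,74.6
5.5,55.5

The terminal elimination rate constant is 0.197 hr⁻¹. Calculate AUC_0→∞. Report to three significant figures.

Trapezoidal AUC_0→5.5:
  [0→1.5]: (164.1+122.1)/2 × 1.5 = 214.65
  [1.5→2]: (122.1+110.7)/2 × 0.5 = 58.2
  [2→3.5]: (110.7+82.3)/2 × 1.5 = 144.75
  [3.5→4]: (82.3+74.6)/2 × 0.5 = 39.225
  [4→5.5]: (74.6+55.5)/2 × 1.5 = 97.575
  Sum = 554.4 ng/mL·hr
Extrapolated tail: C_last / k_e = 55.5 / 0.197 = 281.726
AUC_0→∞ = 554.4 + 281.726 = 836.126 ng/mL·hr

AUC = 836 ng/mL·hr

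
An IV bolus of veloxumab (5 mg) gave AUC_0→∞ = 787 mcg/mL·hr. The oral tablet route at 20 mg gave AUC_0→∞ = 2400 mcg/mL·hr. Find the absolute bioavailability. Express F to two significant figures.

F = 0.76

F = (AUC_ev / D_ev) / (AUC_iv / D_iv)
  = (2400/20) / (787/5)
  = 120 / 157.4 = 0.7624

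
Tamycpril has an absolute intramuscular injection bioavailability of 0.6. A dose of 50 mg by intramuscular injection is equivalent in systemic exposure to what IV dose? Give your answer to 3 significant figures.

Systemic exposure from an extravascular dose = F × D_ev, so the equivalent IV dose is F × D_ev.
D_iv = F × D_ev = 0.6 × 50 = 30 mg

D_iv = 30.0 mg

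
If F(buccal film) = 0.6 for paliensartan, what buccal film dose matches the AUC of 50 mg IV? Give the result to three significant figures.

D_buccal = 83.3 mg

For equal systemic exposure: F × D_ev = D_iv
D_ev = D_iv / F = 50 / 0.6 = 83.3333 mg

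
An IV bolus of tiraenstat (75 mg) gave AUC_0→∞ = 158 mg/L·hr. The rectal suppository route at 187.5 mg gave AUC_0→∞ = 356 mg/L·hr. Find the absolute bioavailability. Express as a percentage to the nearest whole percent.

F = 90%

F = (AUC_ev / D_ev) / (AUC_iv / D_iv)
  = (356/187.5) / (158/75)
  = 1.89867 / 2.10667 = 0.9013
  = 90.13%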